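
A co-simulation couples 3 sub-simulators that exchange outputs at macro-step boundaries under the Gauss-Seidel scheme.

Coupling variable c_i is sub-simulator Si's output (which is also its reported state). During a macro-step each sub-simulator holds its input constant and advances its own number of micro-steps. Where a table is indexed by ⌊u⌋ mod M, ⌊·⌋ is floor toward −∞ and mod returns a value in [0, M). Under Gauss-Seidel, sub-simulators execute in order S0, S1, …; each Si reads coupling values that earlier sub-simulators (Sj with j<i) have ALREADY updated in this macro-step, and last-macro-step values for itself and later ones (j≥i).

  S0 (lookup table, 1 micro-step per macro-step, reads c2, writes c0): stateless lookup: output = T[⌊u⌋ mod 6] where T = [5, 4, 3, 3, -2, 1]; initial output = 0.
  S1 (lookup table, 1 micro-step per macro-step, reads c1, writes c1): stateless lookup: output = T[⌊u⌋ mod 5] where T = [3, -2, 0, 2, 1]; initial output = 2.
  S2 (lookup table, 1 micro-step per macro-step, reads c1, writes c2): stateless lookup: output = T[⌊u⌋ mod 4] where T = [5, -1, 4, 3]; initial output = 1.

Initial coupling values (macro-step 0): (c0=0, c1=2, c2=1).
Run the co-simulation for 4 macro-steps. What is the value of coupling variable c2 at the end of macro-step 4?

macro 1: S0 reads c2=1 → after 1×micro: 4; S1 reads c1=2 → after 1×micro: 0; S2 reads c1=0 → after 1×micro: 5 ⇒ (c0=4, c1=0, c2=5)
macro 2: S0 reads c2=5 → after 1×micro: 1; S1 reads c1=0 → after 1×micro: 3; S2 reads c1=3 → after 1×micro: 3 ⇒ (c0=1, c1=3, c2=3)
macro 3: S0 reads c2=3 → after 1×micro: 3; S1 reads c1=3 → after 1×micro: 2; S2 reads c1=2 → after 1×micro: 4 ⇒ (c0=3, c1=2, c2=4)
macro 4: S0 reads c2=4 → after 1×micro: -2; S1 reads c1=2 → after 1×micro: 0; S2 reads c1=0 → after 1×micro: 5 ⇒ (c0=-2, c1=0, c2=5)

c2 at macro-step 4 = 5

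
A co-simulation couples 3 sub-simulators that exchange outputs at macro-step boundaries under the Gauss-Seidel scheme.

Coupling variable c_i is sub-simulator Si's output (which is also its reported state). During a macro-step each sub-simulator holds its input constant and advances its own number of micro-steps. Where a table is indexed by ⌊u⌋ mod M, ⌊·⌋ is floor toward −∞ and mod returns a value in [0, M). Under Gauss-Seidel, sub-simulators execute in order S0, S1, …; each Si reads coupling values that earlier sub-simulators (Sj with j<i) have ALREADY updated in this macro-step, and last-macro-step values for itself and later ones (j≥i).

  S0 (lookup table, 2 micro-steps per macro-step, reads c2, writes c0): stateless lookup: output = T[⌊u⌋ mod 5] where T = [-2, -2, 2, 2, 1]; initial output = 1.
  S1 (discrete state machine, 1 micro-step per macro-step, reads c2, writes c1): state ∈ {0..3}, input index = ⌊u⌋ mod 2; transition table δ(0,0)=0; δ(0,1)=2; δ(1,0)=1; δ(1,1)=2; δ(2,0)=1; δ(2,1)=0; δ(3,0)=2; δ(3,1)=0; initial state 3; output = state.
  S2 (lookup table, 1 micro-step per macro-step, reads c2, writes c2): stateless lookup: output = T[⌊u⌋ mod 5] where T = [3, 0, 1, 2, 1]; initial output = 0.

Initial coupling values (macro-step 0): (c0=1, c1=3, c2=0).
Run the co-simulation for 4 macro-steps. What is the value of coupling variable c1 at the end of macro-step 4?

c1 at macro-step 4 = 2

macro 1: S0 reads c2=0 → after 2×micro: -2; S1 reads c2=0 → after 1×micro: 2; S2 reads c2=0 → after 1×micro: 3 ⇒ (c0=-2, c1=2, c2=3)
macro 2: S0 reads c2=3 → after 2×micro: 2; S1 reads c2=3 → after 1×micro: 0; S2 reads c2=3 → after 1×micro: 2 ⇒ (c0=2, c1=0, c2=2)
macro 3: S0 reads c2=2 → after 2×micro: 2; S1 reads c2=2 → after 1×micro: 0; S2 reads c2=2 → after 1×micro: 1 ⇒ (c0=2, c1=0, c2=1)
macro 4: S0 reads c2=1 → after 2×micro: -2; S1 reads c2=1 → after 1×micro: 2; S2 reads c2=1 → after 1×micro: 0 ⇒ (c0=-2, c1=2, c2=0)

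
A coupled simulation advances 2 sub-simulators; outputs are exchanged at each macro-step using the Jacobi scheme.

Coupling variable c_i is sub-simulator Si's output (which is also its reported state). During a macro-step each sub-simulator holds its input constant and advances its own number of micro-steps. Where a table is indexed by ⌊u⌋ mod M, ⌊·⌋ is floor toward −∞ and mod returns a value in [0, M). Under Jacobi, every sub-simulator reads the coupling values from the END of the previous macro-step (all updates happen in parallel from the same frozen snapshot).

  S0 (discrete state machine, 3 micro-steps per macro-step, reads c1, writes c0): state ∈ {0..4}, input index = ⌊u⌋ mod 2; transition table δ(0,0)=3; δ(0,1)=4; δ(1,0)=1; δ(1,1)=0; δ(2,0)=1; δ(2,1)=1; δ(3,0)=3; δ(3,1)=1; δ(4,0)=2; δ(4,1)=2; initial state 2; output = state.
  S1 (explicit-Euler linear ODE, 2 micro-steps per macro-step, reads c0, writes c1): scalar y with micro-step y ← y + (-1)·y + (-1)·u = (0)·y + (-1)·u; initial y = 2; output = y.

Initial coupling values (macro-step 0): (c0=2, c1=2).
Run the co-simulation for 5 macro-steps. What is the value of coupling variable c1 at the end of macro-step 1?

c1 at macro-step 1 = -2

macro 1: S0 reads c1=2 → after 3×micro: 1; S1 reads c0=2 → after 2×micro: -2 ⇒ (c0=1, c1=-2)
macro 2: S0 reads c1=-2 → after 3×micro: 1; S1 reads c0=1 → after 2×micro: -1 ⇒ (c0=1, c1=-1)
macro 3: S0 reads c1=-1 → after 3×micro: 2; S1 reads c0=1 → after 2×micro: -1 ⇒ (c0=2, c1=-1)
macro 4: S0 reads c1=-1 → after 3×micro: 4; S1 reads c0=2 → after 2×micro: -2 ⇒ (c0=4, c1=-2)
macro 5: S0 reads c1=-2 → after 3×micro: 1; S1 reads c0=4 → after 2×micro: -4 ⇒ (c0=1, c1=-4)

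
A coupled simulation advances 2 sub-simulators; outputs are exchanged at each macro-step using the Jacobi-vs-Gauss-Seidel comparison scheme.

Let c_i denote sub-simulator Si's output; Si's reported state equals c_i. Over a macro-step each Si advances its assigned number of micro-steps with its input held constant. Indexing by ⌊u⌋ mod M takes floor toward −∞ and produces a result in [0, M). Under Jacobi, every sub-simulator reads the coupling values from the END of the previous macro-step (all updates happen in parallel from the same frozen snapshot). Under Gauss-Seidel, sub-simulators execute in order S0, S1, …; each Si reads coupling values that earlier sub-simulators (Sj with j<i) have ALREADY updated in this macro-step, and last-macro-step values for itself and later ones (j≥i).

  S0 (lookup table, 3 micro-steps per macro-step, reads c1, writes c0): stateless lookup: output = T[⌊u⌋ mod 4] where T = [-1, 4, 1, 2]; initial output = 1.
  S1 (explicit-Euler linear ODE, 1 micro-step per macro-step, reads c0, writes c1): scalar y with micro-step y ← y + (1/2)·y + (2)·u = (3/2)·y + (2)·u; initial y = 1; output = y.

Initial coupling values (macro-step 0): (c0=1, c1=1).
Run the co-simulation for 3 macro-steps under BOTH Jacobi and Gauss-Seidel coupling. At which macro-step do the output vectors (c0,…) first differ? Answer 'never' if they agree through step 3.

[Jacobi] macro 1: S0 reads c1=1 → after 3×micro: 4; S1 reads c0=1 → after 1×micro: 7/2 ⇒ (c0=4, c1=7/2)
[Jacobi] macro 2: S0 reads c1=7/2 → after 3×micro: 2; S1 reads c0=4 → after 1×micro: 53/4 ⇒ (c0=2, c1=53/4)
[Jacobi] macro 3: S0 reads c1=53/4 → after 3×micro: 4; S1 reads c0=2 → after 1×micro: 191/8 ⇒ (c0=4, c1=191/8)
[Gauss-Seidel] macro 1: S0 reads c1=1 → after 3×micro: 4; S1 reads c0=4 → after 1×micro: 19/2 ⇒ (c0=4, c1=19/2)
[Gauss-Seidel] macro 2: S0 reads c1=19/2 → after 3×micro: 4; S1 reads c0=4 → after 1×micro: 89/4 ⇒ (c0=4, c1=89/4)
[Gauss-Seidel] macro 3: S0 reads c1=89/4 → after 3×micro: 1; S1 reads c0=1 → after 1×micro: 283/8 ⇒ (c0=1, c1=283/8)

first divergence at macro-step: 1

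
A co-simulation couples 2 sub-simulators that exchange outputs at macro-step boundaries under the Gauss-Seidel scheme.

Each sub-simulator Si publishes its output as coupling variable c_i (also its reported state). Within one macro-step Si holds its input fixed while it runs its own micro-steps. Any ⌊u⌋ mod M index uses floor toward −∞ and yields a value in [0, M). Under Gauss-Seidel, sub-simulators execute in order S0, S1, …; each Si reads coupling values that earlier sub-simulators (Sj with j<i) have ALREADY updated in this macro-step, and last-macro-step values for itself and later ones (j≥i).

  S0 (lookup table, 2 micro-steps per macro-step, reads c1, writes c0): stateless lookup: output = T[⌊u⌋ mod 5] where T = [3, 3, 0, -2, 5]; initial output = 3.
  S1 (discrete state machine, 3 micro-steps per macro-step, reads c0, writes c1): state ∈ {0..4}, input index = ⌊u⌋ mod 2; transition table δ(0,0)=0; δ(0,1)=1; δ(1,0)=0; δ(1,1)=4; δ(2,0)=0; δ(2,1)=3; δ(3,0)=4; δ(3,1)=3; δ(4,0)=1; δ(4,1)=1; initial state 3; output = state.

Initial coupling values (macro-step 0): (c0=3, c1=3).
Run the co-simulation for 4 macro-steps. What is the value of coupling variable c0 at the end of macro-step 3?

c0 at macro-step 3 = 3

macro 1: S0 reads c1=3 → after 2×micro: -2; S1 reads c0=-2 → after 3×micro: 0 ⇒ (c0=-2, c1=0)
macro 2: S0 reads c1=0 → after 2×micro: 3; S1 reads c0=3 → after 3×micro: 1 ⇒ (c0=3, c1=1)
macro 3: S0 reads c1=1 → after 2×micro: 3; S1 reads c0=3 → after 3×micro: 4 ⇒ (c0=3, c1=4)
macro 4: S0 reads c1=4 → after 2×micro: 5; S1 reads c0=5 → after 3×micro: 1 ⇒ (c0=5, c1=1)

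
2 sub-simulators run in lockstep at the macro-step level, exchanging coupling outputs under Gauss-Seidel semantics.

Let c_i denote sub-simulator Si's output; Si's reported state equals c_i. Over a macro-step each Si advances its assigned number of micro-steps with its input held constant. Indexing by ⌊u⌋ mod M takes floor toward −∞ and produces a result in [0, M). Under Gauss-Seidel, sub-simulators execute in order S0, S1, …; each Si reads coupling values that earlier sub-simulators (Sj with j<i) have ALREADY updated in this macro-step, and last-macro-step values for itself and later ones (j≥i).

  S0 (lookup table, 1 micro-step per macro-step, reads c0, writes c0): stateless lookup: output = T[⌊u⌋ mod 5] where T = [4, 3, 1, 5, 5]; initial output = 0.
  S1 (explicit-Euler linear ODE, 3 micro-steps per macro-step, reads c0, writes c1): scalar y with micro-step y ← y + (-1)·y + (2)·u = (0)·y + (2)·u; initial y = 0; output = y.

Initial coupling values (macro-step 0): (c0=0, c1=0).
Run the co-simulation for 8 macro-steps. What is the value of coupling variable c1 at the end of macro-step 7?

c1 at macro-step 7 = 8

macro 1: S0 reads c0=0 → after 1×micro: 4; S1 reads c0=4 → after 3×micro: 8 ⇒ (c0=4, c1=8)
macro 2: S0 reads c0=4 → after 1×micro: 5; S1 reads c0=5 → after 3×micro: 10 ⇒ (c0=5, c1=10)
macro 3: S0 reads c0=5 → after 1×micro: 4; S1 reads c0=4 → after 3×micro: 8 ⇒ (c0=4, c1=8)
macro 4: S0 reads c0=4 → after 1×micro: 5; S1 reads c0=5 → after 3×micro: 10 ⇒ (c0=5, c1=10)
macro 5: S0 reads c0=5 → after 1×micro: 4; S1 reads c0=4 → after 3×micro: 8 ⇒ (c0=4, c1=8)
macro 6: S0 reads c0=4 → after 1×micro: 5; S1 reads c0=5 → after 3×micro: 10 ⇒ (c0=5, c1=10)
macro 7: S0 reads c0=5 → after 1×micro: 4; S1 reads c0=4 → after 3×micro: 8 ⇒ (c0=4, c1=8)
macro 8: S0 reads c0=4 → after 1×micro: 5; S1 reads c0=5 → after 3×micro: 10 ⇒ (c0=5, c1=10)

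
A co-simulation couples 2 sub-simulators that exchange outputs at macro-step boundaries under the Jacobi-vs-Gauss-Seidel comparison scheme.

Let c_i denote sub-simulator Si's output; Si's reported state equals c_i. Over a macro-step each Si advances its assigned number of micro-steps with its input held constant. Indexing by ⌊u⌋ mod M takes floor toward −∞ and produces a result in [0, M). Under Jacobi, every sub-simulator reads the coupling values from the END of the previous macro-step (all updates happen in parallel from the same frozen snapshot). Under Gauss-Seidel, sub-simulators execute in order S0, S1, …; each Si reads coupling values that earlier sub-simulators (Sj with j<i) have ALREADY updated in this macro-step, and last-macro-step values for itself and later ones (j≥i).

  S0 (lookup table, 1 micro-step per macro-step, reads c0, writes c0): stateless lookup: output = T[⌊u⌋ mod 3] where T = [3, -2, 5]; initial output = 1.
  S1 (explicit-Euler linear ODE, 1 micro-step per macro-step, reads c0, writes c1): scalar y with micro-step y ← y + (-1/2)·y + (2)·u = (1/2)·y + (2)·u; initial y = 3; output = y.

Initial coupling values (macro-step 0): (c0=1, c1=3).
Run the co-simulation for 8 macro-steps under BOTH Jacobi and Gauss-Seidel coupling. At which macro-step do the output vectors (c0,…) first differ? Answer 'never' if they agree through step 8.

first divergence at macro-step: 1

[Jacobi] macro 1: S0 reads c0=1 → after 1×micro: -2; S1 reads c0=1 → after 1×micro: 7/2 ⇒ (c0=-2, c1=7/2)
[Jacobi] macro 2: S0 reads c0=-2 → after 1×micro: -2; S1 reads c0=-2 → after 1×micro: -9/4 ⇒ (c0=-2, c1=-9/4)
[Jacobi] macro 3: S0 reads c0=-2 → after 1×micro: -2; S1 reads c0=-2 → after 1×micro: -41/8 ⇒ (c0=-2, c1=-41/8)
[Jacobi] macro 4: S0 reads c0=-2 → after 1×micro: -2; S1 reads c0=-2 → after 1×micro: -105/16 ⇒ (c0=-2, c1=-105/16)
[Jacobi] macro 5: S0 reads c0=-2 → after 1×micro: -2; S1 reads c0=-2 → after 1×micro: -233/32 ⇒ (c0=-2, c1=-233/32)
[Jacobi] macro 6: S0 reads c0=-2 → after 1×micro: -2; S1 reads c0=-2 → after 1×micro: -489/64 ⇒ (c0=-2, c1=-489/64)
[Jacobi] macro 7: S0 reads c0=-2 → after 1×micro: -2; S1 reads c0=-2 → after 1×micro: -1001/128 ⇒ (c0=-2, c1=-1001/128)
[Jacobi] macro 8: S0 reads c0=-2 → after 1×micro: -2; S1 reads c0=-2 → after 1×micro: -2025/256 ⇒ (c0=-2, c1=-2025/256)
[Gauss-Seidel] macro 1: S0 reads c0=1 → after 1×micro: -2; S1 reads c0=-2 → after 1×micro: -5/2 ⇒ (c0=-2, c1=-5/2)
[Gauss-Seidel] macro 2: S0 reads c0=-2 → after 1×micro: -2; S1 reads c0=-2 → after 1×micro: -21/4 ⇒ (c0=-2, c1=-21/4)
[Gauss-Seidel] macro 3: S0 reads c0=-2 → after 1×micro: -2; S1 reads c0=-2 → after 1×micro: -53/8 ⇒ (c0=-2, c1=-53/8)
[Gauss-Seidel] macro 4: S0 reads c0=-2 → after 1×micro: -2; S1 reads c0=-2 → after 1×micro: -117/16 ⇒ (c0=-2, c1=-117/16)
[Gauss-Seidel] macro 5: S0 reads c0=-2 → after 1×micro: -2; S1 reads c0=-2 → after 1×micro: -245/32 ⇒ (c0=-2, c1=-245/32)
[Gauss-Seidel] macro 6: S0 reads c0=-2 → after 1×micro: -2; S1 reads c0=-2 → after 1×micro: -501/64 ⇒ (c0=-2, c1=-501/64)
[Gauss-Seidel] macro 7: S0 reads c0=-2 → after 1×micro: -2; S1 reads c0=-2 → after 1×micro: -1013/128 ⇒ (c0=-2, c1=-1013/128)
[Gauss-Seidel] macro 8: S0 reads c0=-2 → after 1×micro: -2; S1 reads c0=-2 → after 1×micro: -2037/256 ⇒ (c0=-2, c1=-2037/256)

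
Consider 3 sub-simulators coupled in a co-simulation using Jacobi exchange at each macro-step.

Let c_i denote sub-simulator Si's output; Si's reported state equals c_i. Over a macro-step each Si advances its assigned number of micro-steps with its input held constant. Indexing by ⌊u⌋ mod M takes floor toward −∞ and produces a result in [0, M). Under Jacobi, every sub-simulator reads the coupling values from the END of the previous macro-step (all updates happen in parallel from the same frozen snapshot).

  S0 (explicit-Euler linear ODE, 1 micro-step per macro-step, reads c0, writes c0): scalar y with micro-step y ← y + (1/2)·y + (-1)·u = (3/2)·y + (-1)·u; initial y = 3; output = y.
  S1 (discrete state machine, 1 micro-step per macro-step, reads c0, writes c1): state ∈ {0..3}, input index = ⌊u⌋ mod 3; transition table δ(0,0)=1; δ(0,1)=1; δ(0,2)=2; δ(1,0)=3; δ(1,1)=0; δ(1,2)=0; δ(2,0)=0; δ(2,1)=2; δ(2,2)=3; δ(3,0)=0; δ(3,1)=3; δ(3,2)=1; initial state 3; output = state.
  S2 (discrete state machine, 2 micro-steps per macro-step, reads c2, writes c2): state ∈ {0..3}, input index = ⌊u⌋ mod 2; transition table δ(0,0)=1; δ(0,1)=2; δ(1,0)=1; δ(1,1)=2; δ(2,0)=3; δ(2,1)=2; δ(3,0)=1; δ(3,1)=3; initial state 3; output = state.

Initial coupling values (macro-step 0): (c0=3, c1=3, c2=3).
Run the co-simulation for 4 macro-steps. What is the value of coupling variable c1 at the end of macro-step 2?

c1 at macro-step 2 = 1

macro 1: S0 reads c0=3 → after 1×micro: 3/2; S1 reads c0=3 → after 1×micro: 0; S2 reads c2=3 → after 2×micro: 3 ⇒ (c0=3/2, c1=0, c2=3)
macro 2: S0 reads c0=3/2 → after 1×micro: 3/4; S1 reads c0=3/2 → after 1×micro: 1; S2 reads c2=3 → after 2×micro: 3 ⇒ (c0=3/4, c1=1, c2=3)
macro 3: S0 reads c0=3/4 → after 1×micro: 3/8; S1 reads c0=3/4 → after 1×micro: 3; S2 reads c2=3 → after 2×micro: 3 ⇒ (c0=3/8, c1=3, c2=3)
macro 4: S0 reads c0=3/8 → after 1×micro: 3/16; S1 reads c0=3/8 → after 1×micro: 0; S2 reads c2=3 → after 2×micro: 3 ⇒ (c0=3/16, c1=0, c2=3)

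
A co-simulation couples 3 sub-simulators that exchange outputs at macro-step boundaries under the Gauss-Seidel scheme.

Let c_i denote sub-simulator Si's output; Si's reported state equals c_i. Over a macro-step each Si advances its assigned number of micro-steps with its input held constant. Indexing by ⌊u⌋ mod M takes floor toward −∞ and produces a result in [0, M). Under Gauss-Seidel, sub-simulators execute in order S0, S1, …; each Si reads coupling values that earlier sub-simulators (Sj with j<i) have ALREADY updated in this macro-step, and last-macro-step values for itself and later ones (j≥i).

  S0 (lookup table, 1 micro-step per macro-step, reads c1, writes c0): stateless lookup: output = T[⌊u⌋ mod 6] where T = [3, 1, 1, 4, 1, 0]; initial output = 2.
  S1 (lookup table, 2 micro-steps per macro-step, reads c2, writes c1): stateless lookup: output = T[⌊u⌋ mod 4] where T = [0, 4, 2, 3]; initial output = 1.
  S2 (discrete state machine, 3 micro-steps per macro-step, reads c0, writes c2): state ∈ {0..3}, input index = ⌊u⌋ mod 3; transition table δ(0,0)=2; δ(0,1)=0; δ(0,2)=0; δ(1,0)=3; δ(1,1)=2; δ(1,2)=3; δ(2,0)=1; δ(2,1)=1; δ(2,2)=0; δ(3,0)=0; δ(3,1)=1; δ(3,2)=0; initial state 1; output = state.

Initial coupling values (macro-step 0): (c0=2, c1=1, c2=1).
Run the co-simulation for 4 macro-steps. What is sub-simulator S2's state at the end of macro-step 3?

S2 state at macro-step 3 = 2

macro 1: S0 reads c1=1 → after 1×micro: 1; S1 reads c2=1 → after 2×micro: 4; S2 reads c0=1 → after 3×micro: 2 ⇒ (c0=1, c1=4, c2=2)
macro 2: S0 reads c1=4 → after 1×micro: 1; S1 reads c2=2 → after 2×micro: 2; S2 reads c0=1 → after 3×micro: 1 ⇒ (c0=1, c1=2, c2=1)
macro 3: S0 reads c1=2 → after 1×micro: 1; S1 reads c2=1 → after 2×micro: 4; S2 reads c0=1 → after 3×micro: 2 ⇒ (c0=1, c1=4, c2=2)
macro 4: S0 reads c1=4 → after 1×micro: 1; S1 reads c2=2 → after 2×micro: 2; S2 reads c0=1 → after 3×micro: 1 ⇒ (c0=1, c1=2, c2=1)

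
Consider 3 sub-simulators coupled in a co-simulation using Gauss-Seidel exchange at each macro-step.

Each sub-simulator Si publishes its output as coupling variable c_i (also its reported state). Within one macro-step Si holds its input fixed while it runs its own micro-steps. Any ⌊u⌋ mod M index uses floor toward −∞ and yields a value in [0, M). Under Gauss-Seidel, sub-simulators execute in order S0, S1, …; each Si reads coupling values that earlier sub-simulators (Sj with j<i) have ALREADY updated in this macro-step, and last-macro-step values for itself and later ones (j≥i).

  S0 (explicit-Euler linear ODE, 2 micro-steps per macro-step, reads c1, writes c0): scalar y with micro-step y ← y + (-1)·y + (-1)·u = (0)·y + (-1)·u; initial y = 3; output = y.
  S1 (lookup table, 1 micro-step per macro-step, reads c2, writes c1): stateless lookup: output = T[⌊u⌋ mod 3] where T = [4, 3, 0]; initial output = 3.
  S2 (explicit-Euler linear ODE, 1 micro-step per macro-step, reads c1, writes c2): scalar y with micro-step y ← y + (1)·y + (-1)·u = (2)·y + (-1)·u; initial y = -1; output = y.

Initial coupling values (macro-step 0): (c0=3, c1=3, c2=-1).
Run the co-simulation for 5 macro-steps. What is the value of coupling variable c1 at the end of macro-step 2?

macro 1: S0 reads c1=3 → after 2×micro: -3; S1 reads c2=-1 → after 1×micro: 0; S2 reads c1=0 → after 1×micro: -2 ⇒ (c0=-3, c1=0, c2=-2)
macro 2: S0 reads c1=0 → after 2×micro: 0; S1 reads c2=-2 → after 1×micro: 3; S2 reads c1=3 → after 1×micro: -7 ⇒ (c0=0, c1=3, c2=-7)
macro 3: S0 reads c1=3 → after 2×micro: -3; S1 reads c2=-7 → after 1×micro: 0; S2 reads c1=0 → after 1×micro: -14 ⇒ (c0=-3, c1=0, c2=-14)
macro 4: S0 reads c1=0 → after 2×micro: 0; S1 reads c2=-14 → after 1×micro: 3; S2 reads c1=3 → after 1×micro: -31 ⇒ (c0=0, c1=3, c2=-31)
macro 5: S0 reads c1=3 → after 2×micro: -3; S1 reads c2=-31 → after 1×micro: 0; S2 reads c1=0 → after 1×micro: -62 ⇒ (c0=-3, c1=0, c2=-62)

c1 at macro-step 2 = 3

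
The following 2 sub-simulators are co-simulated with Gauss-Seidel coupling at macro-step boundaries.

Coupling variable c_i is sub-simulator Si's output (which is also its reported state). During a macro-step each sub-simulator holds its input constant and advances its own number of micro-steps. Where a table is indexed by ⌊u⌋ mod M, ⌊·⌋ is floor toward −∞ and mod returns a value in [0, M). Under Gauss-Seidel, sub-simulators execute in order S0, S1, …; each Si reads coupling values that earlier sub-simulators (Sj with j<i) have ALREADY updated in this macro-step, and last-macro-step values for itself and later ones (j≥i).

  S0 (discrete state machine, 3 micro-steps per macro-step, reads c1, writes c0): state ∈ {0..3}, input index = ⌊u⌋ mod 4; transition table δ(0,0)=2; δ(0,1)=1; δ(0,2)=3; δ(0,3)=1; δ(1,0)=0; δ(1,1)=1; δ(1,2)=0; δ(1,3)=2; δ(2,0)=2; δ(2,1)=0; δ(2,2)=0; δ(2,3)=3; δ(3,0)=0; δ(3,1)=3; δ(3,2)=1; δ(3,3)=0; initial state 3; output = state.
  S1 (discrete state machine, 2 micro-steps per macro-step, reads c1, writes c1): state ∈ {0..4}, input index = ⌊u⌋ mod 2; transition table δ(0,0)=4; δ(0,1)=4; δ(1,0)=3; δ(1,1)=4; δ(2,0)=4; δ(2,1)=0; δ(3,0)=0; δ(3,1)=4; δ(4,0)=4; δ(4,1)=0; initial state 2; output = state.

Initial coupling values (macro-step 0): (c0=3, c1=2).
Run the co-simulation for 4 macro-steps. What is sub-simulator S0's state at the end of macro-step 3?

S0 state at macro-step 3 = 2

macro 1: S0 reads c1=2 → after 3×micro: 3; S1 reads c1=2 → after 2×micro: 4 ⇒ (c0=3, c1=4)
macro 2: S0 reads c1=4 → after 3×micro: 2; S1 reads c1=4 → after 2×micro: 4 ⇒ (c0=2, c1=4)
macro 3: S0 reads c1=4 → after 3×micro: 2; S1 reads c1=4 → after 2×micro: 4 ⇒ (c0=2, c1=4)
macro 4: S0 reads c1=4 → after 3×micro: 2; S1 reads c1=4 → after 2×micro: 4 ⇒ (c0=2, c1=4)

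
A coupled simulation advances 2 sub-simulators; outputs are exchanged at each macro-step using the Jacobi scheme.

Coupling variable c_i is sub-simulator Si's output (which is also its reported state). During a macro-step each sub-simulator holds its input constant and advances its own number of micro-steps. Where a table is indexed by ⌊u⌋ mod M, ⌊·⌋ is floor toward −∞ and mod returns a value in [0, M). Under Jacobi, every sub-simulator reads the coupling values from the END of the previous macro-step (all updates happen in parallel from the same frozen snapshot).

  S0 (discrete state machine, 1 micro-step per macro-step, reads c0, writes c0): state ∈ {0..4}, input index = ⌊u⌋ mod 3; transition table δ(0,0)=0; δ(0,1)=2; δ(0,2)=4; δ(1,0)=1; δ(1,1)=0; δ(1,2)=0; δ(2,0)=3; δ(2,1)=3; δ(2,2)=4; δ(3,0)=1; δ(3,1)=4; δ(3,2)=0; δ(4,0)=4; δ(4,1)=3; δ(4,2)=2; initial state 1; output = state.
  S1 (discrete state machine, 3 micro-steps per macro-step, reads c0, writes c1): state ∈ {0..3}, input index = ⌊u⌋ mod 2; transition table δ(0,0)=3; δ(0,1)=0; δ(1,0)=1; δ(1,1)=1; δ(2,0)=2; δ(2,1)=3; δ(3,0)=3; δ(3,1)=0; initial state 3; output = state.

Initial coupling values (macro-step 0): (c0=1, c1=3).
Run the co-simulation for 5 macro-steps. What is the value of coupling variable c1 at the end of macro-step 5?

macro 1: S0 reads c0=1 → after 1×micro: 0; S1 reads c0=1 → after 3×micro: 0 ⇒ (c0=0, c1=0)
macro 2: S0 reads c0=0 → after 1×micro: 0; S1 reads c0=0 → after 3×micro: 3 ⇒ (c0=0, c1=3)
macro 3: S0 reads c0=0 → after 1×micro: 0; S1 reads c0=0 → after 3×micro: 3 ⇒ (c0=0, c1=3)
macro 4: S0 reads c0=0 → after 1×micro: 0; S1 reads c0=0 → after 3×micro: 3 ⇒ (c0=0, c1=3)
macro 5: S0 reads c0=0 → after 1×micro: 0; S1 reads c0=0 → after 3×micro: 3 ⇒ (c0=0, c1=3)

c1 at macro-step 5 = 3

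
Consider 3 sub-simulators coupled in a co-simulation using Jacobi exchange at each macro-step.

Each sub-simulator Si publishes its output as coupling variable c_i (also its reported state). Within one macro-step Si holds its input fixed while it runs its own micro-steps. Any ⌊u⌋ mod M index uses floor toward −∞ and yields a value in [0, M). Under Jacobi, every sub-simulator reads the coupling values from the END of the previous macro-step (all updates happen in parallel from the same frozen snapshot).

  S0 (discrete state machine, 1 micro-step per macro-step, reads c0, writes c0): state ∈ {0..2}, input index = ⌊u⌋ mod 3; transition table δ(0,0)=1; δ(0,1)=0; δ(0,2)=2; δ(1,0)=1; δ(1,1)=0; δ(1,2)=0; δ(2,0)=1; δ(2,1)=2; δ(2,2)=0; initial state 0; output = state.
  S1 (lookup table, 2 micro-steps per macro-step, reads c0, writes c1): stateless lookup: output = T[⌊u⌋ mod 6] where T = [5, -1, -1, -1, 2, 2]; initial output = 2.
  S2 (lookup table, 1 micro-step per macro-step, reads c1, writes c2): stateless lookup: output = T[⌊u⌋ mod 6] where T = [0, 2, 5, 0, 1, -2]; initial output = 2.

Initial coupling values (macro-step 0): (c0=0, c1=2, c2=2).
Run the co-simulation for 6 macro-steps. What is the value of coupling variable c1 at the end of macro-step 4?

c1 at macro-step 4 = -1

macro 1: S0 reads c0=0 → after 1×micro: 1; S1 reads c0=0 → after 2×micro: 5; S2 reads c1=2 → after 1×micro: 5 ⇒ (c0=1, c1=5, c2=5)
macro 2: S0 reads c0=1 → after 1×micro: 0; S1 reads c0=1 → after 2×micro: -1; S2 reads c1=5 → after 1×micro: -2 ⇒ (c0=0, c1=-1, c2=-2)
macro 3: S0 reads c0=0 → after 1×micro: 1; S1 reads c0=0 → after 2×micro: 5; S2 reads c1=-1 → after 1×micro: -2 ⇒ (c0=1, c1=5, c2=-2)
macro 4: S0 reads c0=1 → after 1×micro: 0; S1 reads c0=1 → after 2×micro: -1; S2 reads c1=5 → after 1×micro: -2 ⇒ (c0=0, c1=-1, c2=-2)
macro 5: S0 reads c0=0 → after 1×micro: 1; S1 reads c0=0 → after 2×micro: 5; S2 reads c1=-1 → after 1×micro: -2 ⇒ (c0=1, c1=5, c2=-2)
macro 6: S0 reads c0=1 → after 1×micro: 0; S1 reads c0=1 → after 2×micro: -1; S2 reads c1=5 → after 1×micro: -2 ⇒ (c0=0, c1=-1, c2=-2)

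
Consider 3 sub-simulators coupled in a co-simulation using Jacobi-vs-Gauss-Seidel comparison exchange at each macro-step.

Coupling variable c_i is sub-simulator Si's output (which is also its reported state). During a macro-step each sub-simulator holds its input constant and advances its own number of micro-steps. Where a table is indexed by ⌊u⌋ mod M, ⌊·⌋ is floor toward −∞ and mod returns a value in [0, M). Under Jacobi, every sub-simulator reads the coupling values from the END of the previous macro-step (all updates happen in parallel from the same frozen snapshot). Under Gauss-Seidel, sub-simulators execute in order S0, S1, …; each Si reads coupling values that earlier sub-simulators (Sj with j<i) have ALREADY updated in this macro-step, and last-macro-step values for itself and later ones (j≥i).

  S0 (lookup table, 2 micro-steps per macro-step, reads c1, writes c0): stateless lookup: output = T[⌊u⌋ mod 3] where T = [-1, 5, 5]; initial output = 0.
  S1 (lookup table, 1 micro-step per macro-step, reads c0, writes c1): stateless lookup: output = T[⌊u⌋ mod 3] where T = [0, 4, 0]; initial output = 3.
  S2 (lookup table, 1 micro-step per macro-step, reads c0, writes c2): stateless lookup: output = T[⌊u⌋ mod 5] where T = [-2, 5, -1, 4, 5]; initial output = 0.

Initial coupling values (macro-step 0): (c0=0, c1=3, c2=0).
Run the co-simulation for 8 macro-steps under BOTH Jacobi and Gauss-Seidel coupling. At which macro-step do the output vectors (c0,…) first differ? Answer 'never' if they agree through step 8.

first divergence at macro-step: 1

[Jacobi] macro 1: S0 reads c1=3 → after 2×micro: -1; S1 reads c0=0 → after 1×micro: 0; S2 reads c0=0 → after 1×micro: -2 ⇒ (c0=-1, c1=0, c2=-2)
[Jacobi] macro 2: S0 reads c1=0 → after 2×micro: -1; S1 reads c0=-1 → after 1×micro: 0; S2 reads c0=-1 → after 1×micro: 5 ⇒ (c0=-1, c1=0, c2=5)
[Jacobi] macro 3: S0 reads c1=0 → after 2×micro: -1; S1 reads c0=-1 → after 1×micro: 0; S2 reads c0=-1 → after 1×micro: 5 ⇒ (c0=-1, c1=0, c2=5)
[Jacobi] macro 4: S0 reads c1=0 → after 2×micro: -1; S1 reads c0=-1 → after 1×micro: 0; S2 reads c0=-1 → after 1×micro: 5 ⇒ (c0=-1, c1=0, c2=5)
[Jacobi] macro 5: S0 reads c1=0 → after 2×micro: -1; S1 reads c0=-1 → after 1×micro: 0; S2 reads c0=-1 → after 1×micro: 5 ⇒ (c0=-1, c1=0, c2=5)
[Jacobi] macro 6: S0 reads c1=0 → after 2×micro: -1; S1 reads c0=-1 → after 1×micro: 0; S2 reads c0=-1 → after 1×micro: 5 ⇒ (c0=-1, c1=0, c2=5)
[Jacobi] macro 7: S0 reads c1=0 → after 2×micro: -1; S1 reads c0=-1 → after 1×micro: 0; S2 reads c0=-1 → after 1×micro: 5 ⇒ (c0=-1, c1=0, c2=5)
[Jacobi] macro 8: S0 reads c1=0 → after 2×micro: -1; S1 reads c0=-1 → after 1×micro: 0; S2 reads c0=-1 → after 1×micro: 5 ⇒ (c0=-1, c1=0, c2=5)
[Gauss-Seidel] macro 1: S0 reads c1=3 → after 2×micro: -1; S1 reads c0=-1 → after 1×micro: 0; S2 reads c0=-1 → after 1×micro: 5 ⇒ (c0=-1, c1=0, c2=5)
[Gauss-Seidel] macro 2: S0 reads c1=0 → after 2×micro: -1; S1 reads c0=-1 → after 1×micro: 0; S2 reads c0=-1 → after 1×micro: 5 ⇒ (c0=-1, c1=0, c2=5)
[Gauss-Seidel] macro 3: S0 reads c1=0 → after 2×micro: -1; S1 reads c0=-1 → after 1×micro: 0; S2 reads c0=-1 → after 1×micro: 5 ⇒ (c0=-1, c1=0, c2=5)
[Gauss-Seidel] macro 4: S0 reads c1=0 → after 2×micro: -1; S1 reads c0=-1 → after 1×micro: 0; S2 reads c0=-1 → after 1×micro: 5 ⇒ (c0=-1, c1=0, c2=5)
[Gauss-Seidel] macro 5: S0 reads c1=0 → after 2×micro: -1; S1 reads c0=-1 → after 1×micro: 0; S2 reads c0=-1 → after 1×micro: 5 ⇒ (c0=-1, c1=0, c2=5)
[Gauss-Seidel] macro 6: S0 reads c1=0 → after 2×micro: -1; S1 reads c0=-1 → after 1×micro: 0; S2 reads c0=-1 → after 1×micro: 5 ⇒ (c0=-1, c1=0, c2=5)
[Gauss-Seidel] macro 7: S0 reads c1=0 → after 2×micro: -1; S1 reads c0=-1 → after 1×micro: 0; S2 reads c0=-1 → after 1×micro: 5 ⇒ (c0=-1, c1=0, c2=5)
[Gauss-Seidel] macro 8: S0 reads c1=0 → after 2×micro: -1; S1 reads c0=-1 → after 1×micro: 0; S2 reads c0=-1 → after 1×micro: 5 ⇒ (c0=-1, c1=0, c2=5)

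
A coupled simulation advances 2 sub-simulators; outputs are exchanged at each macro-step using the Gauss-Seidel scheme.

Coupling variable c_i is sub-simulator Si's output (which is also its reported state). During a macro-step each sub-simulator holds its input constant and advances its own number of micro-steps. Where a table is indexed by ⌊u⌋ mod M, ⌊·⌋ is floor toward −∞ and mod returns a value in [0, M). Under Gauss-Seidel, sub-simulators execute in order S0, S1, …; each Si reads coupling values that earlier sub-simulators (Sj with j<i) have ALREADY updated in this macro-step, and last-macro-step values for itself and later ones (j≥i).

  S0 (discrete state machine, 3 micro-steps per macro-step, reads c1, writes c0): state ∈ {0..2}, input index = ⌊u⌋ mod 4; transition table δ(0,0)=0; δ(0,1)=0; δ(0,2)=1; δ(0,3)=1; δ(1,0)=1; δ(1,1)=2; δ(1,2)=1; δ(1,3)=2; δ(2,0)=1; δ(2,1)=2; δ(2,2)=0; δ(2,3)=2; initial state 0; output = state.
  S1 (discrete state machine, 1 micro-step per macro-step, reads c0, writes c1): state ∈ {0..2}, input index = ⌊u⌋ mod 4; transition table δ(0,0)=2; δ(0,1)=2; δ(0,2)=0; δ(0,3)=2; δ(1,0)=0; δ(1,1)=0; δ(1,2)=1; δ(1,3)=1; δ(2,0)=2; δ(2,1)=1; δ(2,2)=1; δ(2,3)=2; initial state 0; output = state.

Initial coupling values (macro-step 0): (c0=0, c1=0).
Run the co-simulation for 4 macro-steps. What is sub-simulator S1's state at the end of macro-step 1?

macro 1: S0 reads c1=0 → after 3×micro: 0; S1 reads c0=0 → after 1×micro: 2 ⇒ (c0=0, c1=2)
macro 2: S0 reads c1=2 → after 3×micro: 1; S1 reads c0=1 → after 1×micro: 1 ⇒ (c0=1, c1=1)
macro 3: S0 reads c1=1 → after 3×micro: 2; S1 reads c0=2 → after 1×micro: 1 ⇒ (c0=2, c1=1)
macro 4: S0 reads c1=1 → after 3×micro: 2; S1 reads c0=2 → after 1×micro: 1 ⇒ (c0=2, c1=1)

S1 state at macro-step 1 = 2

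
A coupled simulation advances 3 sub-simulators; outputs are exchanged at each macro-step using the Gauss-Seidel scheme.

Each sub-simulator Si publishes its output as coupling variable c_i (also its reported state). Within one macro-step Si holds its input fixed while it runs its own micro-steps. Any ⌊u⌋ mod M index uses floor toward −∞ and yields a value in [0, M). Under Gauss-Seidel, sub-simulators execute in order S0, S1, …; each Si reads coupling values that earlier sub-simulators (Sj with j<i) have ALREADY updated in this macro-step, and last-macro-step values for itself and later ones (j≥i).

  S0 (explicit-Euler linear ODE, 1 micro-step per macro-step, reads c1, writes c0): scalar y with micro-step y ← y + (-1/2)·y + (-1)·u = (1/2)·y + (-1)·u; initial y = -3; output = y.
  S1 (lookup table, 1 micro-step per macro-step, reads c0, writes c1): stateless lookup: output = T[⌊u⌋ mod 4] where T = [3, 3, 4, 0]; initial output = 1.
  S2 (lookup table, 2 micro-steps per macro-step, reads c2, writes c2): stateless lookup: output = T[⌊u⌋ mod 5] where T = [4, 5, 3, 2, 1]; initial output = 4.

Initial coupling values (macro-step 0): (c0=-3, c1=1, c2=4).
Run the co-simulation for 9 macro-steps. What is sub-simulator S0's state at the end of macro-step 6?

macro 1: S0 reads c1=1 → after 1×micro: -5/2; S1 reads c0=-5/2 → after 1×micro: 3; S2 reads c2=4 → after 2×micro: 1 ⇒ (c0=-5/2, c1=3, c2=1)
macro 2: S0 reads c1=3 → after 1×micro: -17/4; S1 reads c0=-17/4 → after 1×micro: 0; S2 reads c2=1 → after 2×micro: 5 ⇒ (c0=-17/4, c1=0, c2=5)
macro 3: S0 reads c1=0 → after 1×micro: -17/8; S1 reads c0=-17/8 → after 1×micro: 3; S2 reads c2=5 → after 2×micro: 4 ⇒ (c0=-17/8, c1=3, c2=4)
macro 4: S0 reads c1=3 → after 1×micro: -65/16; S1 reads c0=-65/16 → after 1×micro: 0; S2 reads c2=4 → after 2×micro: 1 ⇒ (c0=-65/16, c1=0, c2=1)
macro 5: S0 reads c1=0 → after 1×micro: -65/32; S1 reads c0=-65/32 → after 1×micro: 3; S2 reads c2=1 → after 2×micro: 5 ⇒ (c0=-65/32, c1=3, c2=5)
macro 6: S0 reads c1=3 → after 1×micro: -257/64; S1 reads c0=-257/64 → after 1×micro: 0; S2 reads c2=5 → after 2×micro: 4 ⇒ (c0=-257/64, c1=0, c2=4)
macro 7: S0 reads c1=0 → after 1×micro: -257/128; S1 reads c0=-257/128 → after 1×micro: 3; S2 reads c2=4 → after 2×micro: 1 ⇒ (c0=-257/128, c1=3, c2=1)
macro 8: S0 reads c1=3 → after 1×micro: -1025/256; S1 reads c0=-1025/256 → after 1×micro: 0; S2 reads c2=1 → after 2×micro: 5 ⇒ (c0=-1025/256, c1=0, c2=5)
macro 9: S0 reads c1=0 → after 1×micro: -1025/512; S1 reads c0=-1025/512 → after 1×micro: 3; S2 reads c2=5 → after 2×micro: 4 ⇒ (c0=-1025/512, c1=3, c2=4)

S0 state at macro-step 6 = -257/64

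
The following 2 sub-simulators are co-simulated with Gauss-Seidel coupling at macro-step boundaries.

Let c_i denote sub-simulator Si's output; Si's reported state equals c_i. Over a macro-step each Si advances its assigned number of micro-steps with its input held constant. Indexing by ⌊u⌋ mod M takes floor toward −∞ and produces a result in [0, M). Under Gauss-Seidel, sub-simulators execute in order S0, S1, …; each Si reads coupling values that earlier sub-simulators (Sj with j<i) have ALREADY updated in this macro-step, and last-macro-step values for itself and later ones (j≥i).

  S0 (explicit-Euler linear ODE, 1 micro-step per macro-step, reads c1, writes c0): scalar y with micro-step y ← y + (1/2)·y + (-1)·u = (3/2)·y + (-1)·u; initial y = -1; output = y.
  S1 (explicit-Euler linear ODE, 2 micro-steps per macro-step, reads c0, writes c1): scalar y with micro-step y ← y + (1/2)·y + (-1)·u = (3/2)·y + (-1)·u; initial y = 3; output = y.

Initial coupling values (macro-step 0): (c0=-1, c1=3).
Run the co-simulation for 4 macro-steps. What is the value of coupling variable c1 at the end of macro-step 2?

c1 at macro-step 2 = 819/8

macro 1: S0 reads c1=3 → after 1×micro: -9/2; S1 reads c0=-9/2 → after 2×micro: 18 ⇒ (c0=-9/2, c1=18)
macro 2: S0 reads c1=18 → after 1×micro: -99/4; S1 reads c0=-99/4 → after 2×micro: 819/8 ⇒ (c0=-99/4, c1=819/8)
macro 3: S0 reads c1=819/8 → after 1×micro: -279/2; S1 reads c0=-279/2 → after 2×micro: 18531/32 ⇒ (c0=-279/2, c1=18531/32)
macro 4: S0 reads c1=18531/32 → after 1×micro: -25227/32; S1 reads c0=-25227/32 → after 2×micro: 419049/128 ⇒ (c0=-25227/32, c1=419049/128)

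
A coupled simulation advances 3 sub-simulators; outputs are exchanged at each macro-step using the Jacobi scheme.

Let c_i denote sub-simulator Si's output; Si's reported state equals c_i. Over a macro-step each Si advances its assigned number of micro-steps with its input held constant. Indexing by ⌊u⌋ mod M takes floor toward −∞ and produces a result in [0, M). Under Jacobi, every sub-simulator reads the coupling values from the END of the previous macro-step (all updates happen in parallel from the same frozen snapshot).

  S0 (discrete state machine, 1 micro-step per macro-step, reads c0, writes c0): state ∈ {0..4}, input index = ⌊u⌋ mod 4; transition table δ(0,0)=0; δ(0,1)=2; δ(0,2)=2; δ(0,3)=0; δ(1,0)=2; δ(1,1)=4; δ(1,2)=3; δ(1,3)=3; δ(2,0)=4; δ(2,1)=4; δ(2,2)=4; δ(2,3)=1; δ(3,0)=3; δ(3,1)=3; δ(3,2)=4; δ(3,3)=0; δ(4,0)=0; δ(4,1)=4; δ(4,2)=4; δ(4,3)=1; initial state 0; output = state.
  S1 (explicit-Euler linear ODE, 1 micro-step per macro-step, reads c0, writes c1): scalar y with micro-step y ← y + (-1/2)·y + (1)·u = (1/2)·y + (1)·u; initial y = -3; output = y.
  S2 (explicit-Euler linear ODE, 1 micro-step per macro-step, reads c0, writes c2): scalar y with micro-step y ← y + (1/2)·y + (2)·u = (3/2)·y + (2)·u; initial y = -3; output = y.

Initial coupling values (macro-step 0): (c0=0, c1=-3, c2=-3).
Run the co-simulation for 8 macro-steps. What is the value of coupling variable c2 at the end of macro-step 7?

macro 1: S0 reads c0=0 → after 1×micro: 0; S1 reads c0=0 → after 1×micro: -3/2; S2 reads c0=0 → after 1×micro: -9/2 ⇒ (c0=0, c1=-3/2, c2=-9/2)
macro 2: S0 reads c0=0 → after 1×micro: 0; S1 reads c0=0 → after 1×micro: -3/4; S2 reads c0=0 → after 1×micro: -27/4 ⇒ (c0=0, c1=-3/4, c2=-27/4)
macro 3: S0 reads c0=0 → after 1×micro: 0; S1 reads c0=0 → after 1×micro: -3/8; S2 reads c0=0 → after 1×micro: -81/8 ⇒ (c0=0, c1=-3/8, c2=-81/8)
macro 4: S0 reads c0=0 → after 1×micro: 0; S1 reads c0=0 → after 1×micro: -3/16; S2 reads c0=0 → after 1×micro: -243/16 ⇒ (c0=0, c1=-3/16, c2=-243/16)
macro 5: S0 reads c0=0 → after 1×micro: 0; S1 reads c0=0 → after 1×micro: -3/32; S2 reads c0=0 → after 1×micro: -729/32 ⇒ (c0=0, c1=-3/32, c2=-729/32)
macro 6: S0 reads c0=0 → after 1×micro: 0; S1 reads c0=0 → after 1×micro: -3/64; S2 reads c0=0 → after 1×micro: -2187/64 ⇒ (c0=0, c1=-3/64, c2=-2187/64)
macro 7: S0 reads c0=0 → after 1×micro: 0; S1 reads c0=0 → after 1×micro: -3/128; S2 reads c0=0 → after 1×micro: -6561/128 ⇒ (c0=0, c1=-3/128, c2=-6561/128)
macro 8: S0 reads c0=0 → after 1×micro: 0; S1 reads c0=0 → after 1×micro: -3/256; S2 reads c0=0 → after 1×micro: -19683/256 ⇒ (c0=0, c1=-3/256, c2=-19683/256)

c2 at macro-step 7 = -6561/128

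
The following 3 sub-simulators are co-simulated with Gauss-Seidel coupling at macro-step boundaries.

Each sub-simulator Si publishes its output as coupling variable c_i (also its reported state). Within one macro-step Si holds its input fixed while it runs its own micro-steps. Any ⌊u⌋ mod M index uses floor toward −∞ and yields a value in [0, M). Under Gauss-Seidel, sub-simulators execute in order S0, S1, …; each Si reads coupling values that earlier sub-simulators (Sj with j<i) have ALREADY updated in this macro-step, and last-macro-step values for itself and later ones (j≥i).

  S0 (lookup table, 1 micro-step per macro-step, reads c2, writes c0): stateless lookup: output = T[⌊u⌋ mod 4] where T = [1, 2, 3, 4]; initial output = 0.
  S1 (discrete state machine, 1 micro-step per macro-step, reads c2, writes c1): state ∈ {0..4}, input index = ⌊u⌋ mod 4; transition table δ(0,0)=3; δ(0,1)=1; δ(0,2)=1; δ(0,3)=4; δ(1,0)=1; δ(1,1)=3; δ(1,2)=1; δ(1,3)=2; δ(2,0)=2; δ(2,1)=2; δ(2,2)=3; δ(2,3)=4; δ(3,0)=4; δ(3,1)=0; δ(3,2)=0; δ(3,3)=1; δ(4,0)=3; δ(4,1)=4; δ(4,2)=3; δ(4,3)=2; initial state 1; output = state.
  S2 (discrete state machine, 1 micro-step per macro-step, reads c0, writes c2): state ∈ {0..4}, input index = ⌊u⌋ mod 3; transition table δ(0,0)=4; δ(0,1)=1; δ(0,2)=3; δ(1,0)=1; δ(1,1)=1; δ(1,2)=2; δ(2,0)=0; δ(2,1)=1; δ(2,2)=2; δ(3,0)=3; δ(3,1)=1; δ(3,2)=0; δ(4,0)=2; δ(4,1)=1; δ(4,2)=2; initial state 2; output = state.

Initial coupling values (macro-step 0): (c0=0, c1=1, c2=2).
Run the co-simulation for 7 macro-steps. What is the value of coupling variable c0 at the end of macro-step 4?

c0 at macro-step 4 = 3

macro 1: S0 reads c2=2 → after 1×micro: 3; S1 reads c2=2 → after 1×micro: 1; S2 reads c0=3 → after 1×micro: 0 ⇒ (c0=3, c1=1, c2=0)
macro 2: S0 reads c2=0 → after 1×micro: 1; S1 reads c2=0 → after 1×micro: 1; S2 reads c0=1 → after 1×micro: 1 ⇒ (c0=1, c1=1, c2=1)
macro 3: S0 reads c2=1 → after 1×micro: 2; S1 reads c2=1 → after 1×micro: 3; S2 reads c0=2 → after 1×micro: 2 ⇒ (c0=2, c1=3, c2=2)
macro 4: S0 reads c2=2 → after 1×micro: 3; S1 reads c2=2 → after 1×micro: 0; S2 reads c0=3 → after 1×micro: 0 ⇒ (c0=3, c1=0, c2=0)
macro 5: S0 reads c2=0 → after 1×micro: 1; S1 reads c2=0 → after 1×micro: 3; S2 reads c0=1 → after 1×micro: 1 ⇒ (c0=1, c1=3, c2=1)
macro 6: S0 reads c2=1 → after 1×micro: 2; S1 reads c2=1 → after 1×micro: 0; S2 reads c0=2 → after 1×micro: 2 ⇒ (c0=2, c1=0, c2=2)
macro 7: S0 reads c2=2 → after 1×micro: 3; S1 reads c2=2 → after 1×micro: 1; S2 reads c0=3 → after 1×micro: 0 ⇒ (c0=3, c1=1, c2=0)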